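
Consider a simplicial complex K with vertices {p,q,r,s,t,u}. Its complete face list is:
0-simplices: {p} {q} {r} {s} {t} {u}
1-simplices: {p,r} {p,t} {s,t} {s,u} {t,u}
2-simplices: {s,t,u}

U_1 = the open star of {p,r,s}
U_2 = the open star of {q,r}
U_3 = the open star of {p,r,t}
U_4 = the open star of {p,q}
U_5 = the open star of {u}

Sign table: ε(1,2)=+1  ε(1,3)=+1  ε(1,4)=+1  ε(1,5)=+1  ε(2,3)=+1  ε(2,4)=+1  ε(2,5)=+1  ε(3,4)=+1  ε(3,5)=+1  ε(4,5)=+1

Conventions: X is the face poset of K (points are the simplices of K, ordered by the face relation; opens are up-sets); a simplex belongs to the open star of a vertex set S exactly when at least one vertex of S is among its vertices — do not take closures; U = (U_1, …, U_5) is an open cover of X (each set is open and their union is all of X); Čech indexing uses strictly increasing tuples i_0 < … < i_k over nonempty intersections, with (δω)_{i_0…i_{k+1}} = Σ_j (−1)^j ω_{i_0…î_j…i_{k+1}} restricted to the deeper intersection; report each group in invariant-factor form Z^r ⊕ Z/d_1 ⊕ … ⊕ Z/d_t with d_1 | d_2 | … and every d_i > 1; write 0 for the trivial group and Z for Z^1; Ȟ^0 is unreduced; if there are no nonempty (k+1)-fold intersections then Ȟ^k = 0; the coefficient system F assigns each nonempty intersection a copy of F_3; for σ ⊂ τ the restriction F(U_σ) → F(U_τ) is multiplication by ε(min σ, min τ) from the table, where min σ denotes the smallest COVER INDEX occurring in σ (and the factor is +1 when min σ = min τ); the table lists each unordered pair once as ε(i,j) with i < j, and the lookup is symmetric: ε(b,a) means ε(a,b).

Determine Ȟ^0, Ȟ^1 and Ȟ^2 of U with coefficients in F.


intersection data:
  U1={{p},{r},{s},{p,r},{p,t},{s,t},{s,u},{s,t,u}} U2={{q},{r},{p,r}} U3={{p},{r},{t},{p,r},{p,t},{s,t},{t,u},{s,t,u}} U4={{p},{q},{p,r},{p,t}} U5={{u},{s,u},{t,u},{s,t,u}}
  U12={{r},{p,r}} U13={{p},{r},{p,r},{p,t},{s,t},{s,t,u}} U14={{p},{p,r},{p,t}} U15={{s,u},{s,t,u}} U23={{r},{p,r}} U24={{q},{p,r}} U34={{p},{p,r},{p,t}} U35={{t,u},{s,t,u}}
  U123={{r},{p,r}} U124={{p,r}} U134={{p},{p,r},{p,t}} U135={{s,t,u}} U234={{p,r}}
  U1234={{p,r}}
C dims 5,8,5,1; δ0: rk_F3 4; δ1: rk_F3 4; δ2: rk_F3 1
Ȟ^0 = (5 − 4) − 0 = 1, so Ȟ^0 ≅ Z/3
Ȟ^1 = (8 − 4) − 4 = 0, so Ȟ^1 ≅ 0
Ȟ^2 = (5 − 1) − 4 = 0, so Ȟ^2 ≅ 0

Ȟ^0(U;F) ≅ Z/3,  Ȟ^1(U;F) ≅ 0,  Ȟ^2(U;F) ≅ 0


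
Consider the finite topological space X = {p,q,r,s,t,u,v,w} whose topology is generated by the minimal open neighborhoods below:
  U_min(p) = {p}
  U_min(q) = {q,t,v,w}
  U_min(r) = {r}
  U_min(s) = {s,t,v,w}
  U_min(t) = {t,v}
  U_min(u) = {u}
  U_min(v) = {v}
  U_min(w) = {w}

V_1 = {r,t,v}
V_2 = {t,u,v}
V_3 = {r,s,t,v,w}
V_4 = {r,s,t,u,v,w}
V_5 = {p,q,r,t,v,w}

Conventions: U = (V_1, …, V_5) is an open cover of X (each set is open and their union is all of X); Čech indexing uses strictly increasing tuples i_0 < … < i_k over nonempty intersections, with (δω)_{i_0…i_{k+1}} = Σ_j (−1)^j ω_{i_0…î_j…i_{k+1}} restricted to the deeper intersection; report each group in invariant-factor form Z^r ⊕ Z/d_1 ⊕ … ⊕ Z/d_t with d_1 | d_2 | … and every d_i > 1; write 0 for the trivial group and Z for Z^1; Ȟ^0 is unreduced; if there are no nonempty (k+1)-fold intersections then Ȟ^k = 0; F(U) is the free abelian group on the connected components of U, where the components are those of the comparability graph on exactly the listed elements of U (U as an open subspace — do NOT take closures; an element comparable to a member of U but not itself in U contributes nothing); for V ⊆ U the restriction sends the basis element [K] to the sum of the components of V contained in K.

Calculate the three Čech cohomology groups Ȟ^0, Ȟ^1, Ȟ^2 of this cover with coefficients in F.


intersection data:
  V12={t,v} V13={r,t,v} V14={r,t,v} V15={r,t,v} V23={t,v} V24={t,u,v} V25={t,v} V34={r,s,t,v,w} V35={r,t,v,w} V45={r,t,v,w}
  V123={t,v} V124={t,v} V125={t,v} V134={r,t,v} V135={r,t,v} V145={r,t,v} V234={t,v} V235={t,v} V245={t,v} V345={r,t,v,w}
  V1234={t,v} V1235={t,v} V1245={t,v} V1345={r,t,v} V2345={t,v}
  V12345={t,v}
components per intersection:
  V1: {r} {t,v}
  V2: {t,v} {u}
  V3: {r} {s,t,v,w}
  V4: {r} {s,t,v,w} {u}
  V5: {p} {q,t,v,w} {r}
  V12: {t,v}
  V13: {r} {t,v}
  V14: {r} {t,v}
  V15: {r} {t,v}
  V23: {t,v}
  V24: {t,v} {u}
  V25: {t,v}
  V34: {r} {s,t,v,w}
  V35: {r} {t,v} {w}
  V45: {r} {t,v} {w}
  V123: {t,v}
  V124: {t,v}
  V125: {t,v}
  V134: {r} {t,v}
  V135: {r} {t,v}
  V145: {r} {t,v}
  V234: {t,v}
  V235: {t,v}
  V245: {t,v}
  V345: {r} {t,v} {w}
  V1234: {t,v}
  V1235: {t,v}
  V1245: {t,v}
  V1345: {r} {t,v}
  V2345: {t,v}
  V12345: {t,v}
C dims 12,19,15,6; δ0: rk 8, SNF 1^8; δ1: rk 10, SNF 1^10; δ2: rk 5, SNF 1^5
Ȟ^0 = (12 − 8) − 0 = 4, so Ȟ^0 ≅ Z^4
Ȟ^1 = (19 − 10) − 8 = 1, so Ȟ^1 ≅ Z
Ȟ^2 = (15 − 5) − 10 = 0, so Ȟ^2 ≅ 0

Ȟ^0 = Z^4, Ȟ^1 = Z and Ȟ^2 = 0


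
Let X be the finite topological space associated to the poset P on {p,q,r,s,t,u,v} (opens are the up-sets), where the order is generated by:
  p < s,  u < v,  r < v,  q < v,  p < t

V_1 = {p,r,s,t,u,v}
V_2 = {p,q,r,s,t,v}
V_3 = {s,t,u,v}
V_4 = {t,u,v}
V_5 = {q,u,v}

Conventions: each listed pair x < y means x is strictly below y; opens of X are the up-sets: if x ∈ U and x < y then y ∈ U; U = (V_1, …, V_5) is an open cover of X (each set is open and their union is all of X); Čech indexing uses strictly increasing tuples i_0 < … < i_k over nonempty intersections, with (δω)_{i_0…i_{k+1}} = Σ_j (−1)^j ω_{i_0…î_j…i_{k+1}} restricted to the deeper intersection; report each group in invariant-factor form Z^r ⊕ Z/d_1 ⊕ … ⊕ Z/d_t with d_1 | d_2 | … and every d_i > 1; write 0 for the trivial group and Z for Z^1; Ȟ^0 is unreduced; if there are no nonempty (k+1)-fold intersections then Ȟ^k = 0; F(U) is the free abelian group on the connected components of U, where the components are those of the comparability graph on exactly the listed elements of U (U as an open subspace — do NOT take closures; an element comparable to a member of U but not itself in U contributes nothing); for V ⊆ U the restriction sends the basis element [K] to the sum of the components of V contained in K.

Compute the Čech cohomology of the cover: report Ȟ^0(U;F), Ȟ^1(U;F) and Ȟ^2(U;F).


Ȟ^0 ≅ Z^2; Ȟ^1 ≅ 0; Ȟ^2 ≅ 0

nerve simplices:
  V12={p,r,s,t,v} V13={s,t,u,v} V14={t,u,v} V15={u,v} V23={s,t,v} V24={t,v} V25={q,v} V34={t,u,v} V35={u,v} V45={u,v}
  V123={s,t,v} V124={t,v} V125={v} V134={t,u,v} V135={u,v} V145={u,v} V234={t,v} V235={v} V245={v} V345={u,v}
  V1234={t,v} V1235={v} V1245={v} V1345={u,v} V2345={v}
  V12345={v}
components per intersection:
  V1: {p,s,t} {r,u,v}
  V2: {p,s,t} {q,r,v}
  V3: {s} {t} {u,v}
  V4: {t} {u,v}
  V5: {q,u,v}
  V12: {p,s,t} {r,v}
  V13: {s} {t} {u,v}
  V14: {t} {u,v}
  V15: {u,v}
  V23: {s} {t} {v}
  V24: {t} {v}
  V25: {q,v}
  V34: {t} {u,v}
  V35: {u,v}
  V45: {u,v}
  V123: {s} {t} {v}
  V124: {t} {v}
  V125: {v}
  V134: {t} {u,v}
  V135: {u,v}
  V145: {u,v}
  V234: {t} {v}
  V235: {v}
  V245: {v}
  V345: {u,v}
  V1234: {t} {v}
  V1235: {v}
  V1245: {v}
  V1345: {u,v}
  V2345: {v}
  V12345: {v}
C dims 10,18,15,6; δ0: rk 8, SNF 1^8; δ1: rk 10, SNF 1^10; δ2: rk 5, SNF 1^5
degree 0: 10−8−0 = 2 → Ȟ^0 ≅ Z^2
degree 1: 18−10−8 = 0 → Ȟ^1 ≅ 0
degree 2: 15−5−10 = 0 → Ȟ^2 ≅ 0


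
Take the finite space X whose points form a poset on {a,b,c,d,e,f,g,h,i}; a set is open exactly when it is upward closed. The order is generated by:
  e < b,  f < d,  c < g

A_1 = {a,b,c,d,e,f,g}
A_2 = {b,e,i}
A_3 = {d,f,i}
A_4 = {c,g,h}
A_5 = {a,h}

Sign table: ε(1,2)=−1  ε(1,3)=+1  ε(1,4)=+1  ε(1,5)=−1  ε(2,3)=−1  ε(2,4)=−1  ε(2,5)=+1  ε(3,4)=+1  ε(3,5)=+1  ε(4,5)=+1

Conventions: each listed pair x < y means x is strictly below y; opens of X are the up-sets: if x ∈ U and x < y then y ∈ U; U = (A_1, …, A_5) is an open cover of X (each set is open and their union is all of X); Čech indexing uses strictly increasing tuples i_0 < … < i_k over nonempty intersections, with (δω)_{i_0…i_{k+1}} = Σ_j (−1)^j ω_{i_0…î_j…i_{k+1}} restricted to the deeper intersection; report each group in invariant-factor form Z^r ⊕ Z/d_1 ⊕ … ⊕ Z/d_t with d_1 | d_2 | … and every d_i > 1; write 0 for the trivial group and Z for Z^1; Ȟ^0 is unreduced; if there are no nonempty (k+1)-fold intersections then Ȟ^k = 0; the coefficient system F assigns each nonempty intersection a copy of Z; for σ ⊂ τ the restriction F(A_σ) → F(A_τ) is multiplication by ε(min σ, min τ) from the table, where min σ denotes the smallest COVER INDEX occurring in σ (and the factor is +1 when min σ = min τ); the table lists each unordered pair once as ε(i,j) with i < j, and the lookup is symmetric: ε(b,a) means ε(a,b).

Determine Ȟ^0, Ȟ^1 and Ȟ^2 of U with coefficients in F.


nonempty overlaps:
  A12={b,e} A13={d,f} A14={c,g} A15={a} A23={i} A45={h}
C dims 5,6; δ0: rk 5, SNF 1^4·2
degree 0: 5−5−0 = 0 → Ȟ^0 ≅ 0
degree 1: 6−0−5 = 1 plus torsion [2] → Ȟ^1 ≅ Z ⊕ Z/2
degree 2: 0−0−0 = 0 → Ȟ^2 ≅ 0

Ȟ^0 ≅ 0, Ȟ^1 ≅ Z ⊕ Z/2 and Ȟ^2 ≅ 0


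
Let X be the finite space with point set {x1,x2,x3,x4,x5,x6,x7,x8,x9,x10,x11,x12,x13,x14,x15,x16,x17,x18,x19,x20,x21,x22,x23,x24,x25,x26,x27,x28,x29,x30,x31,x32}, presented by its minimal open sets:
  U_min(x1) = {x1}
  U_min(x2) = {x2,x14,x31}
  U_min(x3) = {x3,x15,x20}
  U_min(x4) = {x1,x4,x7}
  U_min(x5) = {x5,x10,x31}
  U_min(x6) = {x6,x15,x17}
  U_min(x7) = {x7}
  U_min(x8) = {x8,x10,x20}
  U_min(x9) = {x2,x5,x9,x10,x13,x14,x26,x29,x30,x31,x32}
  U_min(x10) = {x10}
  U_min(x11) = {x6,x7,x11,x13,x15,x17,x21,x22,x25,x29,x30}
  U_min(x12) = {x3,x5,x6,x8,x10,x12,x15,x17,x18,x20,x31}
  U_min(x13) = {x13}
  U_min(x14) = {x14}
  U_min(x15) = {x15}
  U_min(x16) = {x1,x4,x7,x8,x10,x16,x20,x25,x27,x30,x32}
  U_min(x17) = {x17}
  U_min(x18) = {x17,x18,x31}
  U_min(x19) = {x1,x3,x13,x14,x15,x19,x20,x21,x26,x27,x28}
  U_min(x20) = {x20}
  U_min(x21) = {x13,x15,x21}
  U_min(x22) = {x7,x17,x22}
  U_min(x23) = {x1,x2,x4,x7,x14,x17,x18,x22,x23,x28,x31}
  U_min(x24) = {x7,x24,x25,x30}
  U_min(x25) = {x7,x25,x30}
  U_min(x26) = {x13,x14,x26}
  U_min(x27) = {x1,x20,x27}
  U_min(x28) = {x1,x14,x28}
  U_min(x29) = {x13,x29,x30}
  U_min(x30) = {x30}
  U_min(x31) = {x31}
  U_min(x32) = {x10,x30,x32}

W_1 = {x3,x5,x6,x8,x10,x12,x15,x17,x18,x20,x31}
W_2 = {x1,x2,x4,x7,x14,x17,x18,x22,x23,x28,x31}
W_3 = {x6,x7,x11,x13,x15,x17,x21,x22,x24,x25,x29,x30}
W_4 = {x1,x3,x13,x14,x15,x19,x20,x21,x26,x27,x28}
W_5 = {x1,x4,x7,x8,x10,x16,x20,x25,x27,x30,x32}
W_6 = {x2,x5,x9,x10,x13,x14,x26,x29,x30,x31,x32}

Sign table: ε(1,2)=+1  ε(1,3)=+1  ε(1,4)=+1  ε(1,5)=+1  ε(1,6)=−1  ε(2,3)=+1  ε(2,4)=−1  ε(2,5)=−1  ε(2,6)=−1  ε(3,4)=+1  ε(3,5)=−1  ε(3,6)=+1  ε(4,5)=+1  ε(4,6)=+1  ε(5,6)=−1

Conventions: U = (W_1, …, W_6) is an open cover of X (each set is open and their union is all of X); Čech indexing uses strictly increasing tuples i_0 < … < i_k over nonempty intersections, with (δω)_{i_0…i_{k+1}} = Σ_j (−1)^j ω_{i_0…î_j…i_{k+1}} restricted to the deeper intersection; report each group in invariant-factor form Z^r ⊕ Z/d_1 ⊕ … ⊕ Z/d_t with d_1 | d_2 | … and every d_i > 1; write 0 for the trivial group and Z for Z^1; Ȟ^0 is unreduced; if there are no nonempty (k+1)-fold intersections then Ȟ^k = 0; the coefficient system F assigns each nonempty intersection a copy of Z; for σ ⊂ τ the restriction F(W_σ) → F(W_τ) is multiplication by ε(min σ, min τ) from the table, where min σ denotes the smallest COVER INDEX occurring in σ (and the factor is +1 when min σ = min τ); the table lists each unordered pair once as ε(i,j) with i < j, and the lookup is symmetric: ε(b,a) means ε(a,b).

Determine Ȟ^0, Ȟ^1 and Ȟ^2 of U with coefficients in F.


Ȟ^0(U;F) ≅ 0, Ȟ^1(U;F) ≅ Z/2, Ȟ^2(U;F) ≅ Z

nonempty overlaps:
  W12={x17,x18,x31} W13={x6,x15,x17} W14={x3,x15,x20} W15={x8,x10,x20} W16={x5,x10,x31} W23={x7,x17,x22} W24={x1,x14,x28} W25={x1,x4,x7} W26={x2,x14,x31} W34={x13,x15,x21} W35={x7,x25,x30} W36={x13,x29,x30} W45={x1,x20,x27} W46={x13,x14,x26} W56={x10,x30,x32}
  W123={x17} W126={x31} W134={x15} W145={x20} W156={x10} W235={x7} W245={x1} W246={x14} W346={x13} W356={x30}
C dims 6,15,10; δ0: rk 6, SNF 1^5·2; δ1: rk 9, SNF 1^9
degree 0: 6−6−0 = 0 → Ȟ^0 ≅ 0
degree 1: 15−9−6 = 0 plus torsion [2] → Ȟ^1 ≅ Z/2
degree 2: 10−0−9 = 1 → Ȟ^2 ≅ Z


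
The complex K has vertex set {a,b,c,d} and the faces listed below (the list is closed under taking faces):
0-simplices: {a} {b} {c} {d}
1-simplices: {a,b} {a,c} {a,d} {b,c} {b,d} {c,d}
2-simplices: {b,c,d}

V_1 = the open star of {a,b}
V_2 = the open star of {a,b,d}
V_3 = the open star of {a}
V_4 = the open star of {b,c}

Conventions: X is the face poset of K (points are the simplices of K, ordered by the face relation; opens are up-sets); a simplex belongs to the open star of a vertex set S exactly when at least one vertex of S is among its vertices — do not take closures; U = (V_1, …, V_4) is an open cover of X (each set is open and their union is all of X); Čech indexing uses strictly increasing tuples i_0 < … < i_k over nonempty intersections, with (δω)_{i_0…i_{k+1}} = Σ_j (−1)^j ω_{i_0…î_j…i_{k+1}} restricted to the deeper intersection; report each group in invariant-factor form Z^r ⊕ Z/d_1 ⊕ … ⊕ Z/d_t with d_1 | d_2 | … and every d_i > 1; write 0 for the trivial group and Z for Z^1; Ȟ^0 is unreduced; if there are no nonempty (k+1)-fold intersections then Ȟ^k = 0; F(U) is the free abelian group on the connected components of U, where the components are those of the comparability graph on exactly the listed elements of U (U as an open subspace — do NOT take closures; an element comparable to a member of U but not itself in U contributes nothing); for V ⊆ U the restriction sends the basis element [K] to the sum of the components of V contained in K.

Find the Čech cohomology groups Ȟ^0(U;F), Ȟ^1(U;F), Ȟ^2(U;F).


Ȟ^0(U;F) ≅ Z, Ȟ^1(U;F) ≅ Z, Ȟ^2(U;F) ≅ 0

intersection data:
  V1={{a},{b},{a,b},{a,c},{a,d},{b,c},{b,d},{b,c,d}} V2={{a},{b},{d},{a,b},{a,c},{a,d},{b,c},{b,d},{c,d},{b,c,d}} V3={{a},{a,b},{a,c},{a,d}} V4={{b},{c},{a,b},{a,c},{b,c},{b,d},{c,d},{b,c,d}}
  V12={{a},{b},{a,b},{a,c},{a,d},{b,c},{b,d},{b,c,d}} V13={{a},{a,b},{a,c},{a,d}} V14={{b},{a,b},{a,c},{b,c},{b,d},{b,c,d}} V23={{a},{a,b},{a,c},{a,d}} V24={{b},{a,b},{a,c},{b,c},{b,d},{c,d},{b,c,d}} V34={{a,b},{a,c}}
  V123={{a},{a,b},{a,c},{a,d}} V124={{b},{a,b},{a,c},{b,c},{b,d},{b,c,d}} V134={{a,b},{a,c}} V234={{a,b},{a,c}}
  V1234={{a,b},{a,c}}
components per intersection:
  V1: {{a},{b},{a,b},{a,c},{a,d},{b,c},{b,d},{b,c,d}}
  V2: {{a},{b},{d},{a,b},{a,c},{a,d},{b,c},{b,d},{c,d},{b,c,d}}
  V3: {{a},{a,b},{a,c},{a,d}}
  V4: {{b},{c},{a,b},{a,c},{b,c},{b,d},{c,d},{b,c,d}}
  V12: {{a},{b},{a,b},{a,c},{a,d},{b,c},{b,d},{b,c,d}}
  V13: {{a},{a,b},{a,c},{a,d}}
  V14: {{b},{a,b},{b,c},{b,d},{b,c,d}} {{a,c}}
  V23: {{a},{a,b},{a,c},{a,d}}
  V24: {{b},{a,b},{b,c},{b,d},{c,d},{b,c,d}} {{a,c}}
  V34: {{a,b}} {{a,c}}
  V123: {{a},{a,b},{a,c},{a,d}}
  V124: {{b},{a,b},{b,c},{b,d},{b,c,d}} {{a,c}}
  V134: {{a,b}} {{a,c}}
  V234: {{a,b}} {{a,c}}
  V1234: {{a,b}} {{a,c}}
C dims 4,9,7,2; δ0: rk 3, SNF 1^3; δ1: rk 5, SNF 1^5; δ2: rk 2, SNF 1^2
Ȟ^0 = (4 − 3) − 0 = 1, so Ȟ^0 ≅ Z
Ȟ^1 = (9 − 5) − 3 = 1, so Ȟ^1 ≅ Z
Ȟ^2 = (7 − 2) − 5 = 0, so Ȟ^2 ≅ 0


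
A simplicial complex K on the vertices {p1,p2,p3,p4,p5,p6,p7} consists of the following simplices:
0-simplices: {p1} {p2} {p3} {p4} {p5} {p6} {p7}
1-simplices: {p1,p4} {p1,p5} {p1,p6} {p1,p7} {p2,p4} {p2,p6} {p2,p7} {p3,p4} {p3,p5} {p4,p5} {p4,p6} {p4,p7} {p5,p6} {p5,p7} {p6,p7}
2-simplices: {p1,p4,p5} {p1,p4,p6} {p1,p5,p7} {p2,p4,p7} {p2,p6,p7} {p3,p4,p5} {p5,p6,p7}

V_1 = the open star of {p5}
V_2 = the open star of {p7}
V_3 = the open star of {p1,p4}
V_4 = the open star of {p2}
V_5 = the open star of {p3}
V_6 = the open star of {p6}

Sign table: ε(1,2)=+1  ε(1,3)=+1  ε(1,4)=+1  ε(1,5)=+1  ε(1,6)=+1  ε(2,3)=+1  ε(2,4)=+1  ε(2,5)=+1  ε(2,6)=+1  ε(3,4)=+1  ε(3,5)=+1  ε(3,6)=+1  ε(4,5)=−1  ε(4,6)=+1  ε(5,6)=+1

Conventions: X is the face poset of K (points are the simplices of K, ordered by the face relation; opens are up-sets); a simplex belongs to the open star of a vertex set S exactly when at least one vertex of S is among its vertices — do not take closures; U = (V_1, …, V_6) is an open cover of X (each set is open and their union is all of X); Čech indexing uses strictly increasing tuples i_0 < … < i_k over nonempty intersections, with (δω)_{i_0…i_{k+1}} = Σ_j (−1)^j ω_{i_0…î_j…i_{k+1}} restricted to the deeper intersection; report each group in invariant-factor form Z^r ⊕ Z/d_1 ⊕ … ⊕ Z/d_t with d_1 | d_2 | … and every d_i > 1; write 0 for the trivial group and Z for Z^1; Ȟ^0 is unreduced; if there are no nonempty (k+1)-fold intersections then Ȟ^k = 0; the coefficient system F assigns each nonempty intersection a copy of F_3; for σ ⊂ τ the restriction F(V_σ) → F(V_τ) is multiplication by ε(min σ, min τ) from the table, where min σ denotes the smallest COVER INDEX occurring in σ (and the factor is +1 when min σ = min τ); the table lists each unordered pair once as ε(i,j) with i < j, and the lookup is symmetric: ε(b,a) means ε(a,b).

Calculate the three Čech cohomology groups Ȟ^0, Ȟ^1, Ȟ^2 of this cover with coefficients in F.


nerve simplices:
  V1={{p5},{p1,p5},{p3,p5},{p4,p5},{p5,p6},{p5,p7},{p1,p4,p5},{p1,p5,p7},{p3,p4,p5},{p5,p6,p7}} V2={{p7},{p1,p7},{p2,p7},{p4,p7},{p5,p7},{p6,p7},{p1,p5,p7},{p2,p4,p7},{p2,p6,p7},{p5,p6,p7}} V3={{p1},{p4},{p1,p4},{p1,p5},{p1,p6},{p1,p7},{p2,p4},{p3,p4},{p4,p5},{p4,p6},{p4,p7},{p1,p4,p5},{p1,p4,p6},{p1,p5,p7},{p2,p4,p7},{p3,p4,p5}} V4={{p2},{p2,p4},{p2,p6},{p2,p7},{p2,p4,p7},{p2,p6,p7}} V5={{p3},{p3,p4},{p3,p5},{p3,p4,p5}} V6={{p6},{p1,p6},{p2,p6},{p4,p6},{p5,p6},{p6,p7},{p1,p4,p6},{p2,p6,p7},{p5,p6,p7}}
  V12={{p5,p7},{p1,p5,p7},{p5,p6,p7}} V13={{p1,p5},{p4,p5},{p1,p4,p5},{p1,p5,p7},{p3,p4,p5}} V15={{p3,p5},{p3,p4,p5}} V16={{p5,p6},{p5,p6,p7}} V23={{p1,p7},{p4,p7},{p1,p5,p7},{p2,p4,p7}} V24={{p2,p7},{p2,p4,p7},{p2,p6,p7}} V26={{p6,p7},{p2,p6,p7},{p5,p6,p7}} V34={{p2,p4},{p2,p4,p7}} V35={{p3,p4},{p3,p4,p5}} V36={{p1,p6},{p4,p6},{p1,p4,p6}} V46={{p2,p6},{p2,p6,p7}}
  V123={{p1,p5,p7}} V126={{p5,p6,p7}} V135={{p3,p4,p5}} V234={{p2,p4,p7}} V246={{p2,p6,p7}}
C dims 6,11,5; δ0: rk_F3 5; δ1: rk_F3 5
degree 0: 6−5−0 = 1 → Ȟ^0 ≅ Z/3
degree 1: 11−5−5 = 1 → Ȟ^1 ≅ Z/3
degree 2: 5−0−5 = 0 → Ȟ^2 ≅ 0

Ȟ^0 ≅ Z/3, Ȟ^1 ≅ Z/3, Ȟ^2 ≅ 0


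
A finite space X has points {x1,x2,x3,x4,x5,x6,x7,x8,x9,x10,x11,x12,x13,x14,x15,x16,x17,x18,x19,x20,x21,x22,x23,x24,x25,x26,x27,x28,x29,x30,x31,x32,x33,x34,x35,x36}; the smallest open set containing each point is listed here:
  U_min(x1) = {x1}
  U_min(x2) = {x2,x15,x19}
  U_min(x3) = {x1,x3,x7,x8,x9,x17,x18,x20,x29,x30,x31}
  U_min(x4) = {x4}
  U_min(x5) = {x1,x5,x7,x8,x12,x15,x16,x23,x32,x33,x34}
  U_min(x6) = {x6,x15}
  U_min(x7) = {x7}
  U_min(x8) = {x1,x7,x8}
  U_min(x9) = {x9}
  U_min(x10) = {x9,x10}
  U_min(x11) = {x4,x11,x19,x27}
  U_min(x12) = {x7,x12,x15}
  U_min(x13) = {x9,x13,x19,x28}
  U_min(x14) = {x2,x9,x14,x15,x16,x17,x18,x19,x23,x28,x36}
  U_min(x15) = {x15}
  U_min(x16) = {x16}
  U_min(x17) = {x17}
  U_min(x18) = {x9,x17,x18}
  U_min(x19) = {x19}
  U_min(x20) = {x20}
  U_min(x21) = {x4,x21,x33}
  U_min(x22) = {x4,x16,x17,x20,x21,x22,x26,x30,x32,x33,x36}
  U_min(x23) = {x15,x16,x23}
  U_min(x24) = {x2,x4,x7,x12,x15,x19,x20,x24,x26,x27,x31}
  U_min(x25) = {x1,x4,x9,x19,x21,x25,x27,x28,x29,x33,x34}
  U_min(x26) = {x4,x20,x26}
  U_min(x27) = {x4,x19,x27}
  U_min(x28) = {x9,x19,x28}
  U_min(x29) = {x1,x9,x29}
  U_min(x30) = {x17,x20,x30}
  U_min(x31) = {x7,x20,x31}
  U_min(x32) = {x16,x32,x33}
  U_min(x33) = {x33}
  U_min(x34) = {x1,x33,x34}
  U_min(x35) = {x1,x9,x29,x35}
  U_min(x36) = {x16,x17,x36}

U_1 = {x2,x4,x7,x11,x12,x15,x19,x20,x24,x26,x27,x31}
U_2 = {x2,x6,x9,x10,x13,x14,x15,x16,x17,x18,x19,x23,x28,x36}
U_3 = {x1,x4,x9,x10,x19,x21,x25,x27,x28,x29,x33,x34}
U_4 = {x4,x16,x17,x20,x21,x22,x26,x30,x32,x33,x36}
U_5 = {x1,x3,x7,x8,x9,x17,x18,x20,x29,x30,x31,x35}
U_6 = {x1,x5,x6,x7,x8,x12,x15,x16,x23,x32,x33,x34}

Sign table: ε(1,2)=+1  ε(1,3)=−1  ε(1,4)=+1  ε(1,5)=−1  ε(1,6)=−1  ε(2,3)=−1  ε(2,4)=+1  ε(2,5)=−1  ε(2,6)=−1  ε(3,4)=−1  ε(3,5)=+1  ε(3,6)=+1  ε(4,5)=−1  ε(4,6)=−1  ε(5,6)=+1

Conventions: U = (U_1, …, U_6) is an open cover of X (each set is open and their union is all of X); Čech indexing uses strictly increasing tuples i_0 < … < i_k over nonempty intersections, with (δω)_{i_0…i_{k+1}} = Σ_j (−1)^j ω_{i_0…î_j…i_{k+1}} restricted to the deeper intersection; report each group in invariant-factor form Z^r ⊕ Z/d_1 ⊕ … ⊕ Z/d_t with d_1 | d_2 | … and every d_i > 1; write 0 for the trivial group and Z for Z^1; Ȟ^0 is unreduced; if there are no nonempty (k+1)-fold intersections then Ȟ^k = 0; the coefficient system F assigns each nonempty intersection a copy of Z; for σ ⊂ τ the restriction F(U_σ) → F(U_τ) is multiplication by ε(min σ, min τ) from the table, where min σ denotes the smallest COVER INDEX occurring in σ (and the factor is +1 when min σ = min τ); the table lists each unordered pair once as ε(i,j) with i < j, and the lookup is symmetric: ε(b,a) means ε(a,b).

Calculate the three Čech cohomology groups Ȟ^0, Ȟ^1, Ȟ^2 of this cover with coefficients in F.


nerve of the cover:
  U12={x2,x15,x19} U13={x4,x19,x27} U14={x4,x20,x26} U15={x7,x20,x31} U16={x7,x12,x15} U23={x9,x10,x19,x28} U24={x16,x17,x36} U25={x9,x17,x18} U26={x6,x15,x16,x23} U34={x4,x21,x33} U35={x1,x9,x29} U36={x1,x33,x34} U45={x17,x20,x30} U46={x16,x32,x33} U56={x1,x7,x8}
  U123={x19} U126={x15} U134={x4} U145={x20} U156={x7} U235={x9} U245={x17} U246={x16} U346={x33} U356={x1}
C dims 6,15,10; δ0: rk 5, SNF 1^5; δ1: rk 10, SNF 1^9·2
Ȟ^0 = (6 − 5) − 0 = 1, so Ȟ^0 ≅ Z
Ȟ^1 = (15 − 10) − 5 = 0, so Ȟ^1 ≅ 0
Ȟ^2 = (10 − 0) − 10 = 0 plus torsion [2], so Ȟ^2 ≅ Z/2

Ȟ^0 ≅ Z, Ȟ^1 ≅ 0 and Ȟ^2 ≅ Z/2


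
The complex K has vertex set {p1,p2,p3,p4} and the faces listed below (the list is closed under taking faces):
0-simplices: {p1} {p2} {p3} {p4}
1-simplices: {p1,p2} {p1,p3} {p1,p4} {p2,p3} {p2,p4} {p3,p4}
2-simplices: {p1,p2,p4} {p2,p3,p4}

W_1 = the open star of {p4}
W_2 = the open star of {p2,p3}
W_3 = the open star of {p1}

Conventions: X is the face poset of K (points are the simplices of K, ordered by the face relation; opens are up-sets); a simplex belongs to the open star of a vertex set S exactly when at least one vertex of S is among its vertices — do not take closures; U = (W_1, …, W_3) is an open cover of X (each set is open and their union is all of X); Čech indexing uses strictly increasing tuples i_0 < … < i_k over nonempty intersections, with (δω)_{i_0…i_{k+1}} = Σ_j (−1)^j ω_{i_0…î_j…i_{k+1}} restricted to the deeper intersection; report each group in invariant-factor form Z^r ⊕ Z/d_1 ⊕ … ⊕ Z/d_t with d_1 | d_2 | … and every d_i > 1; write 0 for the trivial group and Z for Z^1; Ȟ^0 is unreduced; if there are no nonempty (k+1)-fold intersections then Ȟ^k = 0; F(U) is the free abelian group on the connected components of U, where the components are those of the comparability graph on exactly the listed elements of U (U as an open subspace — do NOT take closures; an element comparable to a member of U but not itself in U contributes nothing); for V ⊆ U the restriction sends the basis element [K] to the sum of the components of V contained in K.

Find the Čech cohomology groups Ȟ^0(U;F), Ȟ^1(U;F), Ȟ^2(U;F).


nerve simplices:
  W1={{p4},{p1,p4},{p2,p4},{p3,p4},{p1,p2,p4},{p2,p3,p4}} W2={{p2},{p3},{p1,p2},{p1,p3},{p2,p3},{p2,p4},{p3,p4},{p1,p2,p4},{p2,p3,p4}} W3={{p1},{p1,p2},{p1,p3},{p1,p4},{p1,p2,p4}}
  W12={{p2,p4},{p3,p4},{p1,p2,p4},{p2,p3,p4}} W13={{p1,p4},{p1,p2,p4}} W23={{p1,p2},{p1,p3},{p1,p2,p4}}
  W123={{p1,p2,p4}}
components per intersection:
  W1: {{p4},{p1,p4},{p2,p4},{p3,p4},{p1,p2,p4},{p2,p3,p4}}
  W2: {{p2},{p3},{p1,p2},{p1,p3},{p2,p3},{p2,p4},{p3,p4},{p1,p2,p4},{p2,p3,p4}}
  W3: {{p1},{p1,p2},{p1,p3},{p1,p4},{p1,p2,p4}}
  W12: {{p2,p4},{p3,p4},{p1,p2,p4},{p2,p3,p4}}
  W13: {{p1,p4},{p1,p2,p4}}
  W23: {{p1,p2},{p1,p2,p4}} {{p1,p3}}
  W123: {{p1,p2,p4}}
C dims 3,4,1; δ0: rk 2, SNF 1^2; δ1: rk 1, SNF 1^1
degree 0: 3−2−0 = 1 → Ȟ^0 ≅ Z
degree 1: 4−1−2 = 1 → Ȟ^1 ≅ Z
degree 2: 1−0−1 = 0 → Ȟ^2 ≅ 0

Ȟ^0 = Z, Ȟ^1 = Z and Ȟ^2 = 0


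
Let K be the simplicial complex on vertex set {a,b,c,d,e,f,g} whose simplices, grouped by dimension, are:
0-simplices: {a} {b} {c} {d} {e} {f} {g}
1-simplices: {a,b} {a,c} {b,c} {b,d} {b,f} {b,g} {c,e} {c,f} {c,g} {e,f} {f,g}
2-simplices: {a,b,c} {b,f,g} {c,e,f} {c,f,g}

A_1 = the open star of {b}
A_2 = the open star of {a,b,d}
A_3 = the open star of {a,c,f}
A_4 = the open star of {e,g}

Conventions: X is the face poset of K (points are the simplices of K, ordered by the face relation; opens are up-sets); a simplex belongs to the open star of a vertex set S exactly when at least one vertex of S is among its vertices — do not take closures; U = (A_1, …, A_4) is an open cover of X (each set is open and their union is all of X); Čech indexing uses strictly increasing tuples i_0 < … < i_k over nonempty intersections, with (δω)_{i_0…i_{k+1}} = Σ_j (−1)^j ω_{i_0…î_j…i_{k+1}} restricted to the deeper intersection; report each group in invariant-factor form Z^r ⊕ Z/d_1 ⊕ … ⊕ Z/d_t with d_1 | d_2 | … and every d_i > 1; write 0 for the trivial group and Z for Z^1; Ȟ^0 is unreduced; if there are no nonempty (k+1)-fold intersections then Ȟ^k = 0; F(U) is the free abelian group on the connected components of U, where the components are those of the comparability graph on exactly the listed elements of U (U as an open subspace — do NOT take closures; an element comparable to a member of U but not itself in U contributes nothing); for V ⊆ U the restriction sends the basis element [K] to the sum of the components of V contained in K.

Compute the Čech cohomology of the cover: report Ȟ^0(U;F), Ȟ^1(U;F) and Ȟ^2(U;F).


Ȟ^0 ≅ Z, Ȟ^1 ≅ Z and Ȟ^2 ≅ 0

nonempty overlaps:
  A1={{b},{a,b},{b,c},{b,d},{b,f},{b,g},{a,b,c},{b,f,g}} A2={{a},{b},{d},{a,b},{a,c},{b,c},{b,d},{b,f},{b,g},{a,b,c},{b,f,g}} A3={{a},{c},{f},{a,b},{a,c},{b,c},{b,f},{c,e},{c,f},{c,g},{e,f},{f,g},{a,b,c},{b,f,g},{c,e,f},{c,f,g}} A4={{e},{g},{b,g},{c,e},{c,g},{e,f},{f,g},{b,f,g},{c,e,f},{c,f,g}}
  A12={{b},{a,b},{b,c},{b,d},{b,f},{b,g},{a,b,c},{b,f,g}} A13={{a,b},{b,c},{b,f},{a,b,c},{b,f,g}} A14={{b,g},{b,f,g}} A23={{a},{a,b},{a,c},{b,c},{b,f},{a,b,c},{b,f,g}} A24={{b,g},{b,f,g}} A34={{c,e},{c,g},{e,f},{f,g},{b,f,g},{c,e,f},{c,f,g}}
  A123={{a,b},{b,c},{b,f},{a,b,c},{b,f,g}} A124={{b,g},{b,f,g}} A134={{b,f,g}} A234={{b,f,g}}
  A1234={{b,f,g}}
components per intersection:
  A1: {{b},{a,b},{b,c},{b,d},{b,f},{b,g},{a,b,c},{b,f,g}}
  A2: {{a},{b},{d},{a,b},{a,c},{b,c},{b,d},{b,f},{b,g},{a,b,c},{b,f,g}}
  A3: {{a},{c},{f},{a,b},{a,c},{b,c},{b,f},{c,e},{c,f},{c,g},{e,f},{f,g},{a,b,c},{b,f,g},{c,e,f},{c,f,g}}
  A4: {{e},{c,e},{e,f},{c,e,f}} {{g},{b,g},{c,g},{f,g},{b,f,g},{c,f,g}}
  A12: {{b},{a,b},{b,c},{b,d},{b,f},{b,g},{a,b,c},{b,f,g}}
  A13: {{a,b},{b,c},{a,b,c}} {{b,f},{b,f,g}}
  A14: {{b,g},{b,f,g}}
  A23: {{a},{a,b},{a,c},{b,c},{a,b,c}} {{b,f},{b,f,g}}
  A24: {{b,g},{b,f,g}}
  A34: {{c,e},{e,f},{c,e,f}} {{c,g},{f,g},{b,f,g},{c,f,g}}
  A123: {{a,b},{b,c},{a,b,c}} {{b,f},{b,f,g}}
  A124: {{b,g},{b,f,g}}
  A134: {{b,f,g}}
  A234: {{b,f,g}}
  A1234: {{b,f,g}}
C dims 5,9,5,1; δ0: rk 4, SNF 1^4; δ1: rk 4, SNF 1^4; δ2: rk 1, SNF 1^1
degree 0: 5−4−0 = 1 → Ȟ^0 ≅ Z
degree 1: 9−4−4 = 1 → Ȟ^1 ≅ Z
degree 2: 5−1−4 = 0 → Ȟ^2 ≅ 0


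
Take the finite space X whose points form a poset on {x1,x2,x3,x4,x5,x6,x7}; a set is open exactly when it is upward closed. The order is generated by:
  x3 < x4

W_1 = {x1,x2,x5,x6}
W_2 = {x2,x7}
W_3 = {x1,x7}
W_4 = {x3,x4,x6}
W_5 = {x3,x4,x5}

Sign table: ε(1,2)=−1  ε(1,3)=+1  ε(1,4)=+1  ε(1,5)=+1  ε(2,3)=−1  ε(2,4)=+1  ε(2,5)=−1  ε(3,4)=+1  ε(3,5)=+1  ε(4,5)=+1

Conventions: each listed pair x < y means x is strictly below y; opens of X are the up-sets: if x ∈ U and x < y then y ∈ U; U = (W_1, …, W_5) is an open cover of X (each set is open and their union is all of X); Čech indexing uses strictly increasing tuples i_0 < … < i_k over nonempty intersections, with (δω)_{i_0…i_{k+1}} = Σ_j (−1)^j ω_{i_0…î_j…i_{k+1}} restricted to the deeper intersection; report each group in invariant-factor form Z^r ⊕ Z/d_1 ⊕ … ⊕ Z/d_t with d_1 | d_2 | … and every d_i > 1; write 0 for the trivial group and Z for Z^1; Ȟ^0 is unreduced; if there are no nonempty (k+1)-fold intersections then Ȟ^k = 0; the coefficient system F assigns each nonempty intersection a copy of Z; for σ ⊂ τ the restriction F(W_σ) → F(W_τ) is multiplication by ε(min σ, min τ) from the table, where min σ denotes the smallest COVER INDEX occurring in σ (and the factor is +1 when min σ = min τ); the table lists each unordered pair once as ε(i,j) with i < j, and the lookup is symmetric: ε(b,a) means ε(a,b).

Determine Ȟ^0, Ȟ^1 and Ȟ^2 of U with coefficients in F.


nerve simplices:
  W12={x2} W13={x1} W14={x6} W15={x5} W23={x7} W45={x3,x4}
C dims 5,6; δ0: rk 4, SNF 1^4
degree 0: 5−4−0 = 1 → Ȟ^0 ≅ Z
degree 1: 6−0−4 = 2 → Ȟ^1 ≅ Z^2
degree 2: 0−0−0 = 0 → Ȟ^2 ≅ 0

Ȟ^0 ≅ Z; Ȟ^1 ≅ Z^2; Ȟ^2 ≅ 0


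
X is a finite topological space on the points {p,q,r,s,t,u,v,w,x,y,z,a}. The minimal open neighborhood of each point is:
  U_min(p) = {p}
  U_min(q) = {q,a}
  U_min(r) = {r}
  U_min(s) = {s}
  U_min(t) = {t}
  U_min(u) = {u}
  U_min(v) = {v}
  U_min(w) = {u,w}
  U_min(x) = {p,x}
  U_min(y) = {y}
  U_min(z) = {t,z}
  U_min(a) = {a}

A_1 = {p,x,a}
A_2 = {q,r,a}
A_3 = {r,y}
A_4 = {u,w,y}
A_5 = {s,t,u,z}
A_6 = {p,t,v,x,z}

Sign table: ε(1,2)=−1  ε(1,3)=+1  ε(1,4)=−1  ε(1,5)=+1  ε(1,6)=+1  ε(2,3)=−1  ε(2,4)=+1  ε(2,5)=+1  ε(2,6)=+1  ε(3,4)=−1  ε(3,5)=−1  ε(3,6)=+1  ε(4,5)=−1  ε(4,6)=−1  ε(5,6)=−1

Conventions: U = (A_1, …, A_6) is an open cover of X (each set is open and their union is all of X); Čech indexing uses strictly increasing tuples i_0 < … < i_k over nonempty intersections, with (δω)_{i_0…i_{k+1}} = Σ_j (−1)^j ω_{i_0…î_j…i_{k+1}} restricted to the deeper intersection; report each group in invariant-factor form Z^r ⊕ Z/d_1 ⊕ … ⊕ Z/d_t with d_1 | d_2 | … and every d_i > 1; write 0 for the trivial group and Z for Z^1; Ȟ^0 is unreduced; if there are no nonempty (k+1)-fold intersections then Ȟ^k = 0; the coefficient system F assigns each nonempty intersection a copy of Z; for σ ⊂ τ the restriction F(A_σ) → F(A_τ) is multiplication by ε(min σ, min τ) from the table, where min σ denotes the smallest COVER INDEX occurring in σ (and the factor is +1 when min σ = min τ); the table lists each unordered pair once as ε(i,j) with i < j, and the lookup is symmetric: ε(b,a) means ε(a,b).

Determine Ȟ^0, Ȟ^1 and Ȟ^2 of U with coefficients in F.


intersection data:
  A12={a} A16={p,x} A23={r} A34={y} A45={u} A56={t,z}
C dims 6,6; δ0: rk 6, SNF 1^5·2
Ȟ^0 = (6 − 6) − 0 = 0, so Ȟ^0 ≅ 0
Ȟ^1 = (6 − 0) − 6 = 0 plus torsion [2], so Ȟ^1 ≅ Z/2
Ȟ^2 = (0 − 0) − 0 = 0, so Ȟ^2 ≅ 0

Ȟ^0(U;F) ≅ 0, Ȟ^1(U;F) ≅ Z/2 and Ȟ^2(U;F) ≅ 0


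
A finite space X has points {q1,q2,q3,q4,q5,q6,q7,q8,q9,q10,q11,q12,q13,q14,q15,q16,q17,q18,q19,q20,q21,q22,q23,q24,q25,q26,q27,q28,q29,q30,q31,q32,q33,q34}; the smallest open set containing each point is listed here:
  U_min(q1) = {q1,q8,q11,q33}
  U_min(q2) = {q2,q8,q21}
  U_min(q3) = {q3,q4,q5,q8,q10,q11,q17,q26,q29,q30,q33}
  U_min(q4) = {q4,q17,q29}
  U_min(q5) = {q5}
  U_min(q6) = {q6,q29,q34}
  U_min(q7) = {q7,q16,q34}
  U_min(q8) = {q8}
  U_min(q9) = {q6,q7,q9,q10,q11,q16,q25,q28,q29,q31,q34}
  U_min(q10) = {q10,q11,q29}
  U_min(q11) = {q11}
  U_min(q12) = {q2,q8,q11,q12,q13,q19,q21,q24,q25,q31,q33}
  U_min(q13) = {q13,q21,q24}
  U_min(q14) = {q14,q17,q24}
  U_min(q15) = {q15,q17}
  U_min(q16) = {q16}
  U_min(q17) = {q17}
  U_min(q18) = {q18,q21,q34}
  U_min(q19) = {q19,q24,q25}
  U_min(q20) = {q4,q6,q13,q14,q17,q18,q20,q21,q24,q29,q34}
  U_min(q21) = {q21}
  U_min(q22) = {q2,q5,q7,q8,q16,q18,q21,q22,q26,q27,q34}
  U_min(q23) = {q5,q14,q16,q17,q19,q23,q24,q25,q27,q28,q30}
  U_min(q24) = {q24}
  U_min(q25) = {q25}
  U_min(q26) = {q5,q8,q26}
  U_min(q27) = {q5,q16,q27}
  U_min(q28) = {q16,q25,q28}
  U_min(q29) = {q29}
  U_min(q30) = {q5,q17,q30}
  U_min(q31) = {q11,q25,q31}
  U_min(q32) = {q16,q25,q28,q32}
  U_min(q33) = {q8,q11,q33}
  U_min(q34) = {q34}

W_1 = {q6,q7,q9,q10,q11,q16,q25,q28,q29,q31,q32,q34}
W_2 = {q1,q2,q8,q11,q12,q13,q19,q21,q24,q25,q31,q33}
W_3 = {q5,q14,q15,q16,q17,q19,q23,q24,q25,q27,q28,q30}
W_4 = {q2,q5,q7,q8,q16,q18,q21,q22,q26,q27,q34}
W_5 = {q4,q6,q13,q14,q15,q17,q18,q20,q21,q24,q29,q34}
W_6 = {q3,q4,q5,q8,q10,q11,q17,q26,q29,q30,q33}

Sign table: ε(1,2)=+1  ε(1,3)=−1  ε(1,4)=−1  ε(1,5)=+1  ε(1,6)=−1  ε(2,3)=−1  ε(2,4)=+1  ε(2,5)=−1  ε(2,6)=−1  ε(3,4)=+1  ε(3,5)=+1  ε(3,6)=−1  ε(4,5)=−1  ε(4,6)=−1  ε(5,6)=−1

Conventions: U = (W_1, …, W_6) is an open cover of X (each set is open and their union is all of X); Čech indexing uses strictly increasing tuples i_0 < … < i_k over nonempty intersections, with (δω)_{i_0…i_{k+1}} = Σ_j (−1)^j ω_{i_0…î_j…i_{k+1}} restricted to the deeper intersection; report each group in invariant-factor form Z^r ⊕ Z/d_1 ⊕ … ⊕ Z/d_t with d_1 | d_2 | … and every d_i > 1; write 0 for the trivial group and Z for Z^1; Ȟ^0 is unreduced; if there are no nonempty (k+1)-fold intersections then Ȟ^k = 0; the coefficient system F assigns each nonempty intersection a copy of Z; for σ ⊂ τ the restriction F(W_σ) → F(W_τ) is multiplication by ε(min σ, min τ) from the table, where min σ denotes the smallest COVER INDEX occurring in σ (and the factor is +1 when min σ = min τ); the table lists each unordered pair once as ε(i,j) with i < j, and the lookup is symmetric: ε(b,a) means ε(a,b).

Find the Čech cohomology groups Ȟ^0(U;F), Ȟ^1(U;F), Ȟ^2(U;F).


nerve simplices:
  W12={q11,q25,q31} W13={q16,q25,q28} W14={q7,q16,q34} W15={q6,q29,q34} W16={q10,q11,q29} W23={q19,q24,q25} W24={q2,q8,q21} W25={q13,q21,q24} W26={q8,q11,q33} W34={q5,q16,q27} W35={q14,q15,q17,q24} W36={q5,q17,q30} W45={q18,q21,q34} W46={q5,q8,q26} W56={q4,q17,q29}
  W123={q25} W126={q11} W134={q16} W145={q34} W156={q29} W235={q24} W245={q21} W246={q8} W346={q5} W356={q17}
C dims 6,15,10; δ0: rk 6, SNF 1^5·2; δ1: rk 9, SNF 1^9
degree 0: 6−6−0 = 0 → Ȟ^0 ≅ 0
degree 1: 15−9−6 = 0 plus torsion [2] → Ȟ^1 ≅ Z/2
degree 2: 10−0−9 = 1 → Ȟ^2 ≅ Z

Ȟ^0 = 0, Ȟ^1 = Z/2, Ȟ^2 = Z


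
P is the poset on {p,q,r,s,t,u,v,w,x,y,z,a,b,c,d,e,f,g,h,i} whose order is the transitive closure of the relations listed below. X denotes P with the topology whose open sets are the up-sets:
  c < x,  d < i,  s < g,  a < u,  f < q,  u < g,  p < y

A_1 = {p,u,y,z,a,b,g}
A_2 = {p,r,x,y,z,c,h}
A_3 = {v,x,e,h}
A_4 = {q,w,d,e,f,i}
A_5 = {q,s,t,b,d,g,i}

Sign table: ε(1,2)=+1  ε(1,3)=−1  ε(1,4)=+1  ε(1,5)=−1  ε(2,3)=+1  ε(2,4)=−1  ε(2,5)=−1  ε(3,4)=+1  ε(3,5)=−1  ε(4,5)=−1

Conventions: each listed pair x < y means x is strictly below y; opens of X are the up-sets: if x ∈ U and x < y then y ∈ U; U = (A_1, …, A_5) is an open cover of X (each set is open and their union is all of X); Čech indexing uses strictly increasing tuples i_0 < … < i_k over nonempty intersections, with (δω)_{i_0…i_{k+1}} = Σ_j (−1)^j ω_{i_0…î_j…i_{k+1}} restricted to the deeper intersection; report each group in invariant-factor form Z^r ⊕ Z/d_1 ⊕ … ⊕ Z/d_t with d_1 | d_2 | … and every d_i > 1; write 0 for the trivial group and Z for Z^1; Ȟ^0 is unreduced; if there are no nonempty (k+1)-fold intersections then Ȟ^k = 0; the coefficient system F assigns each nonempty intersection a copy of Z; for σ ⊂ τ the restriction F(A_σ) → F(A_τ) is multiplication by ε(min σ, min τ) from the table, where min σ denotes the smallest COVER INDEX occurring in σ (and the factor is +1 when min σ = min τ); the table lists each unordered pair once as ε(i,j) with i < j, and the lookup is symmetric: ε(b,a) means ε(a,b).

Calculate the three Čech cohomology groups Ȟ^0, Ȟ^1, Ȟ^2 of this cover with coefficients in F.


intersection data:
  A12={p,y,z} A15={b,g} A23={x,h} A34={e} A45={q,d,i}
C dims 5,5; δ0: rk 4, SNF 1^4
Ȟ^0 = (5 − 4) − 0 = 1, so Ȟ^0 ≅ Z
Ȟ^1 = (5 − 0) − 4 = 1, so Ȟ^1 ≅ Z
Ȟ^2 = (0 − 0) − 0 = 0, so Ȟ^2 ≅ 0

Ȟ^0 = Z, Ȟ^1 = Z and Ȟ^2 = 0


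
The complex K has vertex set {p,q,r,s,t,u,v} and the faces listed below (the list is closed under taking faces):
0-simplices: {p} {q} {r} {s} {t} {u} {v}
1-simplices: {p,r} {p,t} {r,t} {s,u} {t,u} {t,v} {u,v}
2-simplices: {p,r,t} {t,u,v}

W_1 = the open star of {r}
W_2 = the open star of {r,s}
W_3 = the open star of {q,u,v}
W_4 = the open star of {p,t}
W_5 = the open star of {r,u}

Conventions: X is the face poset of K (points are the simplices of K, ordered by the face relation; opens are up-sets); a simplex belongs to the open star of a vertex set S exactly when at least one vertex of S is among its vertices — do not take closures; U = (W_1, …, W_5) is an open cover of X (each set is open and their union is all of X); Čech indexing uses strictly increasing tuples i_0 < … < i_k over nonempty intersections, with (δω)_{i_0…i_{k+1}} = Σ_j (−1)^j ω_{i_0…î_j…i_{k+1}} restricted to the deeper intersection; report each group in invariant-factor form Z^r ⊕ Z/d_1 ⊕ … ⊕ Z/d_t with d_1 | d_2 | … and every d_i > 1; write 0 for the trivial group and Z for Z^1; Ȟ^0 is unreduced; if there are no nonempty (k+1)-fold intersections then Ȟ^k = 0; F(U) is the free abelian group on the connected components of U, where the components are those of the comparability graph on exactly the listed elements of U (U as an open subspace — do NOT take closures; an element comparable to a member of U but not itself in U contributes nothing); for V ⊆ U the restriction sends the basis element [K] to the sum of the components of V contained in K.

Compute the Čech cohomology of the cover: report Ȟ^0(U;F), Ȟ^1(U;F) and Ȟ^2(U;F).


cover nerve:
  W1={{r},{p,r},{r,t},{p,r,t}} W2={{r},{s},{p,r},{r,t},{s,u},{p,r,t}} W3={{q},{u},{v},{s,u},{t,u},{t,v},{u,v},{t,u,v}} W4={{p},{t},{p,r},{p,t},{r,t},{t,u},{t,v},{p,r,t},{t,u,v}} W5={{r},{u},{p,r},{r,t},{s,u},{t,u},{u,v},{p,r,t},{t,u,v}}
  W12={{r},{p,r},{r,t},{p,r,t}} W14={{p,r},{r,t},{p,r,t}} W15={{r},{p,r},{r,t},{p,r,t}} W23={{s,u}} W24={{p,r},{r,t},{p,r,t}} W25={{r},{p,r},{r,t},{s,u},{p,r,t}} W34={{t,u},{t,v},{t,u,v}} W35={{u},{s,u},{t,u},{u,v},{t,u,v}} W45={{p,r},{r,t},{t,u},{p,r,t},{t,u,v}}
  W124={{p,r},{r,t},{p,r,t}} W125={{r},{p,r},{r,t},{p,r,t}} W145={{p,r},{r,t},{p,r,t}} W235={{s,u}} W245={{p,r},{r,t},{p,r,t}} W345={{t,u},{t,u,v}}
  W1245={{p,r},{r,t},{p,r,t}}
components per intersection:
  W1: {{r},{p,r},{r,t},{p,r,t}}
  W2: {{r},{p,r},{r,t},{p,r,t}} {{s},{s,u}}
  W3: {{q}} {{u},{v},{s,u},{t,u},{t,v},{u,v},{t,u,v}}
  W4: {{p},{t},{p,r},{p,t},{r,t},{t,u},{t,v},{p,r,t},{t,u,v}}
  W5: {{r},{p,r},{r,t},{p,r,t}} {{u},{s,u},{t,u},{u,v},{t,u,v}}
  W12: {{r},{p,r},{r,t},{p,r,t}}
  W14: {{p,r},{r,t},{p,r,t}}
  W15: {{r},{p,r},{r,t},{p,r,t}}
  W23: {{s,u}}
  W24: {{p,r},{r,t},{p,r,t}}
  W25: {{r},{p,r},{r,t},{p,r,t}} {{s,u}}
  W34: {{t,u},{t,v},{t,u,v}}
  W35: {{u},{s,u},{t,u},{u,v},{t,u,v}}
  W45: {{p,r},{r,t},{p,r,t}} {{t,u},{t,u,v}}
  W124: {{p,r},{r,t},{p,r,t}}
  W125: {{r},{p,r},{r,t},{p,r,t}}
  W145: {{p,r},{r,t},{p,r,t}}
  W235: {{s,u}}
  W245: {{p,r},{r,t},{p,r,t}}
  W345: {{t,u},{t,u,v}}
  W1245: {{p,r},{r,t},{p,r,t}}
C dims 8,11,6,1; δ0: rk 6, SNF 1^6; δ1: rk 5, SNF 1^5; δ2: rk 1, SNF 1^1
Ȟ^0: (8−6)−0=2 ⇒ Z^2
Ȟ^1: (11−5)−6=0 ⇒ 0
Ȟ^2: (6−1)−5=0 ⇒ 0

Ȟ^0 = Z^2, Ȟ^1 = 0 and Ȟ^2 = 0


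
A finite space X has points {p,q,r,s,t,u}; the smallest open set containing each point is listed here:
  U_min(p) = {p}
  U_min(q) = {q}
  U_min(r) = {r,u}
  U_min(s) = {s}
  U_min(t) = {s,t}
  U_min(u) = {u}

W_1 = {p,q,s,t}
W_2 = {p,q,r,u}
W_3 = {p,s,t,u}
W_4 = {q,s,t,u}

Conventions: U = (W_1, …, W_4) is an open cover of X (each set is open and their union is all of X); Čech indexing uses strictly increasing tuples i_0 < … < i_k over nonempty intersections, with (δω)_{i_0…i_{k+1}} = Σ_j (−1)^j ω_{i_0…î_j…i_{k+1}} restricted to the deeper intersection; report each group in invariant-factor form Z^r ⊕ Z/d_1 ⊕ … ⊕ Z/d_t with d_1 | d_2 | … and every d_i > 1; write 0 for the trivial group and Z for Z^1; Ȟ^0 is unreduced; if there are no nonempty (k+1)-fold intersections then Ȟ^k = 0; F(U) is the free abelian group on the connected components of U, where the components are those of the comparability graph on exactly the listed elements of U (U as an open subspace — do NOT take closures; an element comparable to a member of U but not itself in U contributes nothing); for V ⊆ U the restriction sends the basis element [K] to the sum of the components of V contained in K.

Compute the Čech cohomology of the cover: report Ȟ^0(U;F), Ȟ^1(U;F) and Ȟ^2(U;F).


Ȟ^0 = Z^4,  Ȟ^1 = 0,  Ȟ^2 = 0

nerve of the cover:
  W12={p,q} W13={p,s,t} W14={q,s,t} W23={p,u} W24={q,u} W34={s,t,u}
  W123={p} W124={q} W134={s,t} W234={u}
components per intersection:
  W1: {p} {q} {s,t}
  W2: {p} {q} {r,u}
  W3: {p} {s,t} {u}
  W4: {q} {s,t} {u}
  W12: {p} {q}
  W13: {p} {s,t}
  W14: {q} {s,t}
  W23: {p} {u}
  W24: {q} {u}
  W34: {s,t} {u}
  W123: {p}
  W124: {q}
  W134: {s,t}
  W234: {u}
C dims 12,12,4; δ0: rk 8, SNF 1^8; δ1: rk 4, SNF 1^4
Ȟ^0 = (12 − 8) − 0 = 4, so Ȟ^0 ≅ Z^4
Ȟ^1 = (12 − 4) − 8 = 0, so Ȟ^1 ≅ 0
Ȟ^2 = (4 − 0) − 4 = 0, so Ȟ^2 ≅ 0
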